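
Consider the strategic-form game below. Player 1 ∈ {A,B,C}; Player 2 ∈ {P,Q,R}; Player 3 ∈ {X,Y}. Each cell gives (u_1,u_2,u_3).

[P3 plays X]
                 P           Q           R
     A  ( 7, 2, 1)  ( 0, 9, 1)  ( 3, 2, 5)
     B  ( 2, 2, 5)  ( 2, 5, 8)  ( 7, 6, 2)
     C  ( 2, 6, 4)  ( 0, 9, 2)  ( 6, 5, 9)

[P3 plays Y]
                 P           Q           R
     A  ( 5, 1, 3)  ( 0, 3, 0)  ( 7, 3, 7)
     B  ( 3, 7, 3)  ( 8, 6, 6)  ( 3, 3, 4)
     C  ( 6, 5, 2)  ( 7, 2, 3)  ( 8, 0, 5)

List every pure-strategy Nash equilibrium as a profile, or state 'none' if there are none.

(A,P,X): not NE [P2→Q gives 9>2; P3→Y gives 3>1]
(A,P,Y): not NE [P1→C gives 6>5; P2→R gives 3>1]
(A,Q,X): not NE [P1→B gives 2>0]
(A,Q,Y): not NE [P1→B gives 8>0; P3→X gives 1>0]
(A,R,X): not NE [P1→B gives 7>3; P2→Q gives 9>2; P3→Y gives 7>5]
(A,R,Y): not NE [P1→C gives 8>7]
(B,P,X): not NE [P1→A gives 7>2; P2→R gives 6>2]
(B,P,Y): not NE [P1→C gives 6>3; P3→X gives 5>3]
(B,Q,X): not NE [P2→R gives 6>5]
(B,Q,Y): not NE [P2→P gives 7>6; P3→X gives 8>6]
(B,R,X): not NE [P3→Y gives 4>2]
(B,R,Y): not NE [P1→C gives 8>3; P2→P gives 7>3]
(C,P,X): not NE [P1→A gives 7>2; P2→Q gives 9>6]
(C,P,Y): not NE [P3→X gives 4>2]
(C,Q,X): not NE [P1→B gives 2>0; P3→Y gives 3>2]
(C,Q,Y): not NE [P1→B gives 8>7; P2→P gives 5>2]
(C,R,X): not NE [P1→B gives 7>6; P2→Q gives 9>5]
(C,R,Y): not NE [P2→P gives 5>0; P3→X gives 9>5]

No pure NE.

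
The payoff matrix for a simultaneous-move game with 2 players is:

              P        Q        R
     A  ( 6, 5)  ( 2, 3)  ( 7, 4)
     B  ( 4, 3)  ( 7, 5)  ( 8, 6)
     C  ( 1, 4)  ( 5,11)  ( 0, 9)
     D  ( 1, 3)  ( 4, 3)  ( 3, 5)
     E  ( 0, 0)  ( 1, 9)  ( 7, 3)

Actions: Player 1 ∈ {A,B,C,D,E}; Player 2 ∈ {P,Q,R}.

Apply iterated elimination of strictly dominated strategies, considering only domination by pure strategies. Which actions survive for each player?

P1 drop C (B beats it: P:4>1 Q:7>5 R:8>0)
P1 drop D (B beats it: P:4>1 Q:7>4 R:8>3)
P1 drop E (B beats it: P:4>0 Q:7>1 R:8>7)
P2 drop Q (R beats it: A:4>3 B:6>5)
P1→{A,B} P2→{P,R}

Survivors P1:{A,B} P2:{P,R}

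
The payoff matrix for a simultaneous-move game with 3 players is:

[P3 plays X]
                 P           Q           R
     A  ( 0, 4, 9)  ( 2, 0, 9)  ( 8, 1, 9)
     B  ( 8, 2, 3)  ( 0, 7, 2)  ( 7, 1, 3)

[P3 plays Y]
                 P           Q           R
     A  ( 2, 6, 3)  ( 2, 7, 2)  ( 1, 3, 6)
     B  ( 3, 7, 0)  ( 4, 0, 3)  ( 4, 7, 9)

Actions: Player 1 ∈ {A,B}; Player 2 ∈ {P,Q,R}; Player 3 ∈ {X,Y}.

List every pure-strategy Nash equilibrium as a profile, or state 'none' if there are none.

(A,P,X): not NE [P1→B gives 8>0]
(A,P,Y): not NE [P1→B gives 3>2; P2→Q gives 7>6; P3→X gives 9>3]
(A,Q,X): not NE [P2→P gives 4>0]
(A,Q,Y): not NE [P1→B gives 4>2; P3→X gives 9>2]
(A,R,X): not NE [P2→P gives 4>1]
(A,R,Y): not NE [P1→B gives 4>1; P2→Q gives 7>3; P3→X gives 9>6]
(B,P,X): not NE [P2→Q gives 7>2]
(B,P,Y): not NE [P3→X gives 3>0]
(B,Q,X): not NE [P1→A gives 2>0; P3→Y gives 3>2]
(B,Q,Y): not NE [P2→R gives 7>0]
(B,R,X): not NE [P1→A gives 8>7; P2→Q gives 7>1; P3→Y gives 9>3]
(B,R,Y): NE

PSNE = {(B,R,Y)}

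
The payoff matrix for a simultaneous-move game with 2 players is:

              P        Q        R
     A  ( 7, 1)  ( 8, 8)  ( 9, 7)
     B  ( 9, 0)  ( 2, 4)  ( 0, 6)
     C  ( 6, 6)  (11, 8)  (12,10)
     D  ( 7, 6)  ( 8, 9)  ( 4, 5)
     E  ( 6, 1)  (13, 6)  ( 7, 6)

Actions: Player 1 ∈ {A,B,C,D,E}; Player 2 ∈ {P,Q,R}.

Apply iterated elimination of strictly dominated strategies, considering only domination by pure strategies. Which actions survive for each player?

P2 drop P (Q beats it: A:8>1 B:4>0 C:8>6 D:9>6 E:6>1)
P1 drop A (C beats it: Q:11>8 R:12>9)
P1 drop B (C beats it: Q:11>2 R:12>0)
P1 drop D (C beats it: Q:11>8 R:12>4)
P1→{C,E} P2→{Q,R}

IESDS → P1:{C,E} P2:{Q,R}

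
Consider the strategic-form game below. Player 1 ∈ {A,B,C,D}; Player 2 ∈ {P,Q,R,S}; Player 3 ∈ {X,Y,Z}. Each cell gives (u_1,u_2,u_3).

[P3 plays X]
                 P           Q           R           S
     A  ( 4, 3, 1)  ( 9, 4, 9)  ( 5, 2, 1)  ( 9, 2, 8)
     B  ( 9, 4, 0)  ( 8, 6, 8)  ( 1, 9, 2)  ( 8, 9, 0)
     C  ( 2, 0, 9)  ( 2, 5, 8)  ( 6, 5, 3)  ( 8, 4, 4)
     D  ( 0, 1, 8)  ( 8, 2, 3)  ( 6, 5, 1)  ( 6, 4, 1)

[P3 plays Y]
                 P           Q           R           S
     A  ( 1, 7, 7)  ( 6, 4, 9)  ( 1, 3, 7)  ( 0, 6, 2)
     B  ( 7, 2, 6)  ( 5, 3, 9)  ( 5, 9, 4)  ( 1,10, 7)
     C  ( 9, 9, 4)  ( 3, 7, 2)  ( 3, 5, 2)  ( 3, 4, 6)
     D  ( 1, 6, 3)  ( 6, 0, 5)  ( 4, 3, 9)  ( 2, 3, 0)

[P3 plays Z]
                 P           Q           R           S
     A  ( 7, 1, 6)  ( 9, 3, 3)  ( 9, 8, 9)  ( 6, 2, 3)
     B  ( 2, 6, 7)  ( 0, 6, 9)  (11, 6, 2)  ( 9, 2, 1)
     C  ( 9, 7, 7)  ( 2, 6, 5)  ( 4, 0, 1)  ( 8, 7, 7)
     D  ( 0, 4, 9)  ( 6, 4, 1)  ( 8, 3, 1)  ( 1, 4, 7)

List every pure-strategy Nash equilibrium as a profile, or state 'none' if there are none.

(A,P,X): not NE [P1→B gives 9>4; P2→Q gives 4>3; P3→Y gives 7>1]
(A,P,Y): not NE [P1→C gives 9>1]
(A,P,Z): not NE [P1→C gives 9>7; P2→R gives 8>1; P3→Y gives 7>6]
(A,Q,X): NE
(A,Q,Y): not NE [P2→P gives 7>4]
(A,Q,Z): not NE [P2→R gives 8>3; P3→Y gives 9>3]
(A,R,X): not NE [P1→D gives 6>5; P2→Q gives 4>2; P3→Z gives 9>1]
(A,R,Y): not NE [P1→B gives 5>1; P2→P gives 7>3; P3→Z gives 9>7]
(A,R,Z): not NE [P1→B gives 11>9]
(A,S,X): not NE [P2→Q gives 4>2]
(A,S,Y): not NE [P1→C gives 3>0; P2→P gives 7>6; P3→X gives 8>2]
(A,S,Z): not NE [P1→B gives 9>6; P2→R gives 8>2; P3→X gives 8>3]
(B,P,X): not NE [P2→S gives 9>4; P3→Z gives 7>0]
(B,P,Y): not NE [P1→C gives 9>7; P2→S gives 10>2; P3→Z gives 7>6]
(B,P,Z): not NE [P1→C gives 9>2]
(B,Q,X): not NE [P1→A gives 9>8; P2→S gives 9>6; P3→Z gives 9>8]
(B,Q,Y): not NE [P1→D gives 6>5; P2→S gives 10>3]
(B,Q,Z): not NE [P1→A gives 9>0]
(B,R,X): not NE [P1→D gives 6>1; P3→Y gives 4>2]
(B,R,Y): not NE [P2→S gives 10>9]
(B,R,Z): not NE [P3→Y gives 4>2]
(B,S,X): not NE [P1→A gives 9>8; P3→Y gives 7>0]
(B,S,Y): not NE [P1→C gives 3>1]
(B,S,Z): not NE [P2→R gives 6>2; P3→Y gives 7>1]
(C,P,X): not NE [P1→B gives 9>2; P2→R gives 5>0]
(C,P,Y): not NE [P3→X gives 9>4]
(C,P,Z): not NE [P3→X gives 9>7]
(C,Q,X): not NE [P1→A gives 9>2]
(C,Q,Y): not NE [P1→D gives 6>3; P2→P gives 9>7; P3→X gives 8>2]
(C,Q,Z): not NE [P1→A gives 9>2; P2→S gives 7>6; P3→X gives 8>5]
(C,R,X): NE
(C,R,Y): not NE [P1→B gives 5>3; P2→P gives 9>5; P3→X gives 3>2]
(C,R,Z): not NE [P1→B gives 11>4; P2→S gives 7>0; P3→X gives 3>1]
(C,S,X): not NE [P1→A gives 9>8; P2→R gives 5>4; P3→Z gives 7>4]
(C,S,Y): not NE [P2→P gives 9>4; P3→Z gives 7>6]
(C,S,Z): not NE [P1→B gives 9>8]
(D,P,X): not NE [P1→B gives 9>0; P2→R gives 5>1; P3→Z gives 9>8]
(D,P,Y): not NE [P1→C gives 9>1; P3→Z gives 9>3]
(D,P,Z): not NE [P1→C gives 9>0]
(D,Q,X): not NE [P1→A gives 9>8; P2→R gives 5>2; P3→Y gives 5>3]
(D,Q,Y): not NE [P2→P gives 6>0]
(D,Q,Z): not NE [P1→A gives 9>6; P3→Y gives 5>1]
(D,R,X): not NE [P3→Y gives 9>1]
(D,R,Y): not NE [P1→B gives 5>4; P2→P gives 6>3]
(D,R,Z): not NE [P1→B gives 11>8; P2→S gives 4>3; P3→Y gives 9>1]
(D,S,X): not NE [P1→A gives 9>6; P2→R gives 5>4; P3→Z gives 7>1]
(D,S,Y): not NE [P1→C gives 3>2; P2→P gives 6>3; P3→Z gives 7>0]
(D,S,Z): not NE [P1→B gives 9>1]

Nash profiles: (A,Q,X), (C,R,X)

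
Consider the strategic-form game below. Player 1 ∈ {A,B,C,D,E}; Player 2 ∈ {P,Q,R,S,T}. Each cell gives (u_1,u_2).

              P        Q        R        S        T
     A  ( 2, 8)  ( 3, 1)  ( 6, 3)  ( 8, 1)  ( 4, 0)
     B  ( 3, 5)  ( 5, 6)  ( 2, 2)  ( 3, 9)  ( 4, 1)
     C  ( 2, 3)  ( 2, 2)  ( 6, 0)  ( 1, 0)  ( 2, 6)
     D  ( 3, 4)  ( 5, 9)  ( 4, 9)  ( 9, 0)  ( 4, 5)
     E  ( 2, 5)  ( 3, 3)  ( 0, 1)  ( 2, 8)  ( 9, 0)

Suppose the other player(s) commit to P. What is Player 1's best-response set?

argmax u_1 = {B,D}

u_1(A vs P) = 2
u_1(B vs P) = 3
u_1(C vs P) = 2
u_1(D vs P) = 3
u_1(E vs P) = 2
max payoff 3 at {B,D}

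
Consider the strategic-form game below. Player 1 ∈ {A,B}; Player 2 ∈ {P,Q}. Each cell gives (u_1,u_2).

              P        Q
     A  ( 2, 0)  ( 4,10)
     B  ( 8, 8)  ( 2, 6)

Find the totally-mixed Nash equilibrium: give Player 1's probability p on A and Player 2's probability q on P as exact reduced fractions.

P1 indiff ⇒ q·2+(1-q)·4 = q·8+(1-q)·2 ⇒ q(-6) = (1-q)(-2) ⇒ q = 1/4
P2 indiff ⇒ p·0+(1-p)·8 = p·10+(1-p)·6 ⇒ p(-10) = (1-p)(-2) ⇒ p = 1/6

(p,q) = (1/6, 1/4)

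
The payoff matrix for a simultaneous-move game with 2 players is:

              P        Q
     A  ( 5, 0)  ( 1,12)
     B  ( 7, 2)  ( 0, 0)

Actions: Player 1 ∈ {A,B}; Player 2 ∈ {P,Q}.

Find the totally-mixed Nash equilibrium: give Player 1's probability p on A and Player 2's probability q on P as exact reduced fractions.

(p,q) = (1/7, 1/3)

P1 indiff ⇒ q·5+(1-q)·1 = q·7+(1-q)·0 ⇒ q(-2) = (1-q)(-1) ⇒ q = 1/3
P2 indiff ⇒ p·0+(1-p)·2 = p·12+(1-p)·0 ⇒ p(-12) = (1-p)(-2) ⇒ p = 1/7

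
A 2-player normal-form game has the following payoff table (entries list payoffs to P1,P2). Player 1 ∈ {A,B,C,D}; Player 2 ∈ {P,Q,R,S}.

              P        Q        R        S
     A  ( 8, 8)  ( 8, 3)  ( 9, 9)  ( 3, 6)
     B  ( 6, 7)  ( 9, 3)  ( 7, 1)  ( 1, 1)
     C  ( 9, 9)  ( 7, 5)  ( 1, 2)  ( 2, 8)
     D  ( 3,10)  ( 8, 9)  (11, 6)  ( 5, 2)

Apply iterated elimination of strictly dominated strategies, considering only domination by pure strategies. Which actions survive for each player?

P2 drop Q (P beats it: A:8>3 B:7>3 C:9>5 D:10>9)
P1 drop B (A beats it: P:8>6 R:9>7 S:3>1)
P2 drop S (P beats it: A:8>6 C:9>8 D:10>2)
P1→{A,C,D} P2→{P,R}

IESDS → P1:{A,C,D} P2:{P,R}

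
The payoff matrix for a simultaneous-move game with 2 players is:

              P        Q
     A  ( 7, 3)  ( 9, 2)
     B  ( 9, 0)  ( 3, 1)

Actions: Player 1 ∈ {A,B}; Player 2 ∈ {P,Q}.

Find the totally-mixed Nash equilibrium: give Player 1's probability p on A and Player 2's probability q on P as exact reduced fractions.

(p,q) = (1/2, 3/4)

P1 indiff ⇒ q·7+(1-q)·9 = q·9+(1-q)·3 ⇒ q(-2) = (1-q)(-6) ⇒ q = 3/4
P2 indiff ⇒ p·3+(1-p)·0 = p·2+(1-p)·1 ⇒ p(1) = (1-p)(1) ⇒ p = 1/2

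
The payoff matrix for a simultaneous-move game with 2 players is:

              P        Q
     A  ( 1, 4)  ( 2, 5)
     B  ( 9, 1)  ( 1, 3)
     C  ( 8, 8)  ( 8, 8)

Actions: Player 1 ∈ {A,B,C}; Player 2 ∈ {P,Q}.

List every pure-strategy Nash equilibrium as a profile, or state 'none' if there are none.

Nash profiles: (C,Q)

(A,P): not NE [P1→B gives 9>1; P2→Q gives 5>4]
(A,Q): not NE [P1→C gives 8>2]
(B,P): not NE [P2→Q gives 3>1]
(B,Q): not NE [P1→C gives 8>1]
(C,P): not NE [P1→B gives 9>8]
(C,Q): NE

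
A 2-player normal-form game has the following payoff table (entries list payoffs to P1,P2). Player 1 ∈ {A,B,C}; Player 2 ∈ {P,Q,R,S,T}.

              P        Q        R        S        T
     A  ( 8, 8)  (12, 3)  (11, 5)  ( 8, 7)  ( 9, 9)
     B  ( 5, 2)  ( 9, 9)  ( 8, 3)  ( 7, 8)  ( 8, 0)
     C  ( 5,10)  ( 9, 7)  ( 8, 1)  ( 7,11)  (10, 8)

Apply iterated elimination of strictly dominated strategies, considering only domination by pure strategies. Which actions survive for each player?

Remaining: P1:{A,C} P2:{P,S,T}

P1 drop B (A beats it: P:8>5 Q:12>9 R:11>8 S:8>7 T:9>8)
P2 drop Q (P beats it: A:8>3 C:10>7)
P2 drop R (P beats it: A:8>5 C:10>1)
P1→{A,C} P2→{P,S,T}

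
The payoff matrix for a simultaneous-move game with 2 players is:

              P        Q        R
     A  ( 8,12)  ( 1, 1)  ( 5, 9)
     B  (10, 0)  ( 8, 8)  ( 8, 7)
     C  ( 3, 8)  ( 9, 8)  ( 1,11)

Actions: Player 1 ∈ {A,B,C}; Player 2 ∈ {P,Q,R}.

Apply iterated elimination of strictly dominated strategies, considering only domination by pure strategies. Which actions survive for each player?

IESDS → P1:{B,C} P2:{Q,R}

P1 drop A (B beats it: P:10>8 Q:8>1 R:8>5)
P2 drop P (R beats it: B:7>0 C:11>8)
P1→{B,C} P2→{Q,R}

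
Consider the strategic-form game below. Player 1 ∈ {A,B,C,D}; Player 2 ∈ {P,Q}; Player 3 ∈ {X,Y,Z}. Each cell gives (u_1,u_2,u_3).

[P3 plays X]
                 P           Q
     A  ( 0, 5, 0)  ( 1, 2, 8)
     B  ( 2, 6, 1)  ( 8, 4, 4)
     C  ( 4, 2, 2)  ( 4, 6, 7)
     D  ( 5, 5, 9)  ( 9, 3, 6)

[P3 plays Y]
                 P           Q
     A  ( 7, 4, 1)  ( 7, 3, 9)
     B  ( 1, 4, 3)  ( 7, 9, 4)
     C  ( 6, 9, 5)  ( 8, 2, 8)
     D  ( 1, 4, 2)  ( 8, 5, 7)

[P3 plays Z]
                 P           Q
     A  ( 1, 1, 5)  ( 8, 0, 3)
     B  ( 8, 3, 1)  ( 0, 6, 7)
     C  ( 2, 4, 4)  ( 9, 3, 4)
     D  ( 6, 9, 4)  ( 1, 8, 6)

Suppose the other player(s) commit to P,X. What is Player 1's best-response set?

BR_1 = {D}

u_1(A vs P,X) = 0
u_1(B vs P,X) = 2
u_1(C vs P,X) = 4
u_1(D vs P,X) = 5
max payoff 5 at {D}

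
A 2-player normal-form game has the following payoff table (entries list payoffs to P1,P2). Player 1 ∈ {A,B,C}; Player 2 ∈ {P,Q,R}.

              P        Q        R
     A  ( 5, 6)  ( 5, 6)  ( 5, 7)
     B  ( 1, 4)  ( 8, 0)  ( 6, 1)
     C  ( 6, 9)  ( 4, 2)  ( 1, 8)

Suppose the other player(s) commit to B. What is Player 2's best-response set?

u_2(P vs B) = 4
u_2(Q vs B) = 0
u_2(R vs B) = 1
max payoff 4 at {P}

P2 best: {P}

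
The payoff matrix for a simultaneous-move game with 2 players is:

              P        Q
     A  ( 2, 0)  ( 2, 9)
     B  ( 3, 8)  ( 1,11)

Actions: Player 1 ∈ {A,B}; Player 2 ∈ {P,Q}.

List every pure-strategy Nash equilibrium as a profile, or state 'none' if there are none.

Nash profiles: (A,Q)

(A,P): not NE [P1→B gives 3>2; P2→Q gives 9>0]
(A,Q): NE
(B,P): not NE [P2→Q gives 11>8]
(B,Q): not NE [P1→A gives 2>1]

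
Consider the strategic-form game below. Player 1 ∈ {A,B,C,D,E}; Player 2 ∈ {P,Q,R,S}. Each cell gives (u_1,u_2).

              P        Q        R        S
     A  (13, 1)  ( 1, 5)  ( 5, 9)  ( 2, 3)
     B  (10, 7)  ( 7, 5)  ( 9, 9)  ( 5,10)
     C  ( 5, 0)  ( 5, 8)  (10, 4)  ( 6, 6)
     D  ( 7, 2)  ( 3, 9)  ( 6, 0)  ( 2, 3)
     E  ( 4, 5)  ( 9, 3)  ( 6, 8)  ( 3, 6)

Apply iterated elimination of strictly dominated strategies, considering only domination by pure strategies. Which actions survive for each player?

Survivors P1:{B,C,E} P2:{Q,R,S}

P1 drop D (B beats it: P:10>7 Q:7>3 R:9>6 S:5>2)
P2 drop P (R beats it: A:9>1 B:9>7 C:4>0 E:8>5)
P1 drop A (B beats it: Q:7>1 R:9>5 S:5>2)
P1→{B,C,E} P2→{Q,R,S}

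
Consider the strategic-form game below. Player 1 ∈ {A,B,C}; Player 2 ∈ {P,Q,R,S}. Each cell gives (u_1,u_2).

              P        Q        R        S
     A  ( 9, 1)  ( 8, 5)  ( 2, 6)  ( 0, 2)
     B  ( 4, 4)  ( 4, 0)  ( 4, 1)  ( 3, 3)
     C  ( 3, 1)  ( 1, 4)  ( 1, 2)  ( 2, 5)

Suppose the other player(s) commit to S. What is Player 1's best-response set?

u_1(A vs S) = 0
u_1(B vs S) = 3
u_1(C vs S) = 2
max payoff 3 at {B}

argmax u_1 = {B}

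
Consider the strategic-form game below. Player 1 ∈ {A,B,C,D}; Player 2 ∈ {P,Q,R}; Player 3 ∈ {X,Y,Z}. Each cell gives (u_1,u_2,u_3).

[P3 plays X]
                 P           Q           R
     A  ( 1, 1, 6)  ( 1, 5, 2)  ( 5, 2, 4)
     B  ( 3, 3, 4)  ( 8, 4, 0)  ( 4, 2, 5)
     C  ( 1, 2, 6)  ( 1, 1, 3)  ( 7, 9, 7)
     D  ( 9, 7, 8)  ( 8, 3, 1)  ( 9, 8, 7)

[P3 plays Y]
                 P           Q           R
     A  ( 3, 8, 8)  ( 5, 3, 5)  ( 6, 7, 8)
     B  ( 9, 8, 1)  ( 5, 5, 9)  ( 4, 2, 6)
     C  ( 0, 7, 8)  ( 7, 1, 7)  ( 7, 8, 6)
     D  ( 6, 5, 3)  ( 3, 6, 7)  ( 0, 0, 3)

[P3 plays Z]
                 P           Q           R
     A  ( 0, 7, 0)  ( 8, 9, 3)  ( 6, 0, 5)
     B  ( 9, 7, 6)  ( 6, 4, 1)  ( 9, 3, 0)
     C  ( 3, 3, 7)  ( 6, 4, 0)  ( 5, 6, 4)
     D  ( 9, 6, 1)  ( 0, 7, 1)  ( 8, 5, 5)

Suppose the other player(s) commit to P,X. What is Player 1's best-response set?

u_1(A vs P,X) = 1
u_1(B vs P,X) = 3
u_1(C vs P,X) = 1
u_1(D vs P,X) = 9
max payoff 9 at {D}

P1 best: {D}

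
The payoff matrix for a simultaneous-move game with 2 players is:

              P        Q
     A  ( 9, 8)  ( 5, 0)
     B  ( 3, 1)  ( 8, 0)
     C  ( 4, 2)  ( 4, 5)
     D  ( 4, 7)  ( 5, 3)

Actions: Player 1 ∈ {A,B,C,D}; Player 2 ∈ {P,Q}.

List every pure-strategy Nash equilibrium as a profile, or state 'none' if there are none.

PSNE = {(A,P)}

(A,P): NE
(A,Q): not NE [P1→B gives 8>5; P2→P gives 8>0]
(B,P): not NE [P1→A gives 9>3]
(B,Q): not NE [P2→P gives 1>0]
(C,P): not NE [P1→A gives 9>4; P2→Q gives 5>2]
(C,Q): not NE [P1→B gives 8>4]
(D,P): not NE [P1→A gives 9>4]
(D,Q): not NE [P1→B gives 8>5; P2→P gives 7>3]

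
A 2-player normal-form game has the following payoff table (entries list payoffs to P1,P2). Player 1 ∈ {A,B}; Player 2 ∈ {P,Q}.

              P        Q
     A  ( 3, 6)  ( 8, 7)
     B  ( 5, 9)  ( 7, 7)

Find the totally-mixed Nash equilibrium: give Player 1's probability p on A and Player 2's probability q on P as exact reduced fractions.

P1 mixes 2/3 on A; P2 mixes 1/3 on P

P1 indiff ⇒ q·3+(1-q)·8 = q·5+(1-q)·7 ⇒ q(-2) = (1-q)(-1) ⇒ q = 1/3
P2 indiff ⇒ p·6+(1-p)·9 = p·7+(1-p)·7 ⇒ p(-1) = (1-p)(-2) ⇒ p = 2/3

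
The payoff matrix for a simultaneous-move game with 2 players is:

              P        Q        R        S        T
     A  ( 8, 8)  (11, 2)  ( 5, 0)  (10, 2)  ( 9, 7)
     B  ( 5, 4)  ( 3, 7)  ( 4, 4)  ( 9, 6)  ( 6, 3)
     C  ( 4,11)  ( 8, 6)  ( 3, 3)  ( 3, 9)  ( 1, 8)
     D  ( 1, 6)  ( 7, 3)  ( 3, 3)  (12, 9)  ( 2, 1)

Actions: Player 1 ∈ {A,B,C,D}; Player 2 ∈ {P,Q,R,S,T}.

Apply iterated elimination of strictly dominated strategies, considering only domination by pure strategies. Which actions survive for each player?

P1 drop B (A beats it: P:8>5 Q:11>3 R:5>4 S:10>9 T:9>6)
P1 drop C (A beats it: P:8>4 Q:11>8 R:5>3 S:10>3 T:9>1)
P2 drop Q (P beats it: A:8>2 D:6>3)
P2 drop R (P beats it: A:8>0 D:6>3)
P2 drop T (P beats it: A:8>7 D:6>1)
P1→{A,D} P2→{P,S}

Remaining: P1:{A,D} P2:{P,S}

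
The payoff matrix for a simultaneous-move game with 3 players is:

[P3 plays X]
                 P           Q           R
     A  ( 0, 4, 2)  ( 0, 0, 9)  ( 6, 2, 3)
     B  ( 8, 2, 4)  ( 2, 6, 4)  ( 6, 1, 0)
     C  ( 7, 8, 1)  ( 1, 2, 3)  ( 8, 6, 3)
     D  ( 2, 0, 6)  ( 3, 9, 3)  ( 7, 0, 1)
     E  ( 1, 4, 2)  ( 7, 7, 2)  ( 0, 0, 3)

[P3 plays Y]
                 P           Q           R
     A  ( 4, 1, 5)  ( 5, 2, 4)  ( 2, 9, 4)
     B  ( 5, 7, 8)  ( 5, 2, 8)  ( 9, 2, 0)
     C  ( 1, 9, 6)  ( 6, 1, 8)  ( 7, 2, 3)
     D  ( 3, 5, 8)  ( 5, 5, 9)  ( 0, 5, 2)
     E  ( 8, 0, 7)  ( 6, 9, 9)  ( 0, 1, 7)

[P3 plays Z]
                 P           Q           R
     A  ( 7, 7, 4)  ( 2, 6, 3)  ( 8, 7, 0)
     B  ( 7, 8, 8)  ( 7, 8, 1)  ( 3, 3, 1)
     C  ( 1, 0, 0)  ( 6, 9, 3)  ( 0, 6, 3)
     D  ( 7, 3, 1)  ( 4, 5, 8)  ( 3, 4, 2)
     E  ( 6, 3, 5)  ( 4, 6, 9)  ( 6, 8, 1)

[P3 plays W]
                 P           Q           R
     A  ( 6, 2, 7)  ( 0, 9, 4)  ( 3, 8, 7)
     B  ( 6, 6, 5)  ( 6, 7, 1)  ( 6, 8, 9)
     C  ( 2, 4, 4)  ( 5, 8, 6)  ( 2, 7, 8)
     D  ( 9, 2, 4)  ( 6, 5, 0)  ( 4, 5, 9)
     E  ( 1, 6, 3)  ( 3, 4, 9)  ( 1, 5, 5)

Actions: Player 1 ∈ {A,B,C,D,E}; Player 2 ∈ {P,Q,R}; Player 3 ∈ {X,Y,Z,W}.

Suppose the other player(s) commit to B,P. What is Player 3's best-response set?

u_3(X vs B,P) = 4
u_3(Y vs B,P) = 8
u_3(Z vs B,P) = 8
u_3(W vs B,P) = 5
max payoff 8 at {Y,Z}

BR_3 = {Y,Z}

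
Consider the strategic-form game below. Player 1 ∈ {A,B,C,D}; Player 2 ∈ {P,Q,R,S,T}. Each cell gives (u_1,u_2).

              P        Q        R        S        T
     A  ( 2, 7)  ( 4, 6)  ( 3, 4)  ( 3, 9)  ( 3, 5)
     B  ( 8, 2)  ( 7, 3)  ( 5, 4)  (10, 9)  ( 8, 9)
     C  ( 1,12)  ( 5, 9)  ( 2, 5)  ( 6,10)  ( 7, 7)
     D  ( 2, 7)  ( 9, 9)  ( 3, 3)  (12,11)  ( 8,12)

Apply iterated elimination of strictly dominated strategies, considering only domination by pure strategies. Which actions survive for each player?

P1 drop A (B beats it: P:8>2 Q:7>4 R:5>3 S:10>3 T:8>3)
P1 drop C (B beats it: P:8>1 Q:7>5 R:5>2 S:10>6 T:8>7)
P2 drop P (Q beats it: B:3>2 D:9>7)
P2 drop Q (S beats it: B:9>3 D:11>9)
P2 drop R (S beats it: B:9>4 D:11>3)
P1→{B,D} P2→{S,T}

Remaining: P1:{B,D} P2:{S,T}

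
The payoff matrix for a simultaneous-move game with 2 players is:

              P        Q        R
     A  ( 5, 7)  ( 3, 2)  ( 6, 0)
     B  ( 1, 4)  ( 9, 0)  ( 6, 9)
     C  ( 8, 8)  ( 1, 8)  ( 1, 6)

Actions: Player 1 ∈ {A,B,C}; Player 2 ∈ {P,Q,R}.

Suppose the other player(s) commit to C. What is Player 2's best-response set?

BR_2 = {P,Q}

u_2(P vs C) = 8
u_2(Q vs C) = 8
u_2(R vs C) = 6
max payoff 8 at {P,Q}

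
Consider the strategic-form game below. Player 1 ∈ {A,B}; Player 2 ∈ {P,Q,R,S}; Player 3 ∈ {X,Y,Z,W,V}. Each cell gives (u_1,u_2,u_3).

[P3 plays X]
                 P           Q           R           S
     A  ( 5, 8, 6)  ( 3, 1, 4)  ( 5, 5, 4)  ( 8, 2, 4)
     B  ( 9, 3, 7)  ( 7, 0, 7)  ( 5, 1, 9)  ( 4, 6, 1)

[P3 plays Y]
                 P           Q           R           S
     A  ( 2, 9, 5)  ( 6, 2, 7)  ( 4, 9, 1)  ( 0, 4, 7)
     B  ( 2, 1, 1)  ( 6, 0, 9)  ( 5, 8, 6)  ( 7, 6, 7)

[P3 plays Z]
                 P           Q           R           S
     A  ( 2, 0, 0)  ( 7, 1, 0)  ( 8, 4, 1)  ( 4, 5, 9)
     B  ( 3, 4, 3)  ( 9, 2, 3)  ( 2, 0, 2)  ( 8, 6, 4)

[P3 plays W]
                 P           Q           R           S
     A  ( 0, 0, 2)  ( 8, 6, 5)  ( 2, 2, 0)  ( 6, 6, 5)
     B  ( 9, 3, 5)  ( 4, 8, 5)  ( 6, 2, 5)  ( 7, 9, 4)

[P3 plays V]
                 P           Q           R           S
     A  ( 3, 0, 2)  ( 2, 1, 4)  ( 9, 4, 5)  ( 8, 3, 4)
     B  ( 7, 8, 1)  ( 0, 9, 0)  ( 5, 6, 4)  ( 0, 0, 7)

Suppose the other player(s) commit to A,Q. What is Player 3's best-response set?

u_3(X vs A,Q) = 4
u_3(Y vs A,Q) = 7
u_3(Z vs A,Q) = 0
u_3(W vs A,Q) = 5
u_3(V vs A,Q) = 4
max payoff 7 at {Y}

P3 best: {Y}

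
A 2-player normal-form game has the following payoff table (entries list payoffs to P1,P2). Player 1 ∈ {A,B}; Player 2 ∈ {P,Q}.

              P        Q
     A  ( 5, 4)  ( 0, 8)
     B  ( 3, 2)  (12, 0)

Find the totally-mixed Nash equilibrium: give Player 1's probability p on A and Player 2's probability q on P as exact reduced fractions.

P1 mixes 1/3 on A; P2 mixes 6/7 on P

P1 indiff ⇒ q·5+(1-q)·0 = q·3+(1-q)·12 ⇒ q(2) = (1-q)(12) ⇒ q = 6/7
P2 indiff ⇒ p·4+(1-p)·2 = p·8+(1-p)·0 ⇒ p(-4) = (1-p)(-2) ⇒ p = 1/3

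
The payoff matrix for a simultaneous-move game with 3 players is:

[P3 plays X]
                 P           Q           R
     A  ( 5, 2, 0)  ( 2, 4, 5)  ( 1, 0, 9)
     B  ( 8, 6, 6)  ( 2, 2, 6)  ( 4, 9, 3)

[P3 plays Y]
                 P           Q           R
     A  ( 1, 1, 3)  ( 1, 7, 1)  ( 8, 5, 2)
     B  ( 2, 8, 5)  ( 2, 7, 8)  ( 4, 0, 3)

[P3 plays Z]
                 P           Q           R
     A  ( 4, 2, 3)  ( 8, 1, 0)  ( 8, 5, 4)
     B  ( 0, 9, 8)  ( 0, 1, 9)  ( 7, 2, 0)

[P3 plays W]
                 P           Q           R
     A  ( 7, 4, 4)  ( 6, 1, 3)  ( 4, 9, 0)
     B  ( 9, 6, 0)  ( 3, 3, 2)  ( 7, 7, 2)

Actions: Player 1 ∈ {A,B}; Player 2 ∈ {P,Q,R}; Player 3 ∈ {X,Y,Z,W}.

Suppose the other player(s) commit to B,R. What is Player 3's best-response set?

BR_3 = {X,Y}

u_3(X vs B,R) = 3
u_3(Y vs B,R) = 3
u_3(Z vs B,R) = 0
u_3(W vs B,R) = 2
max payoff 3 at {X,Y}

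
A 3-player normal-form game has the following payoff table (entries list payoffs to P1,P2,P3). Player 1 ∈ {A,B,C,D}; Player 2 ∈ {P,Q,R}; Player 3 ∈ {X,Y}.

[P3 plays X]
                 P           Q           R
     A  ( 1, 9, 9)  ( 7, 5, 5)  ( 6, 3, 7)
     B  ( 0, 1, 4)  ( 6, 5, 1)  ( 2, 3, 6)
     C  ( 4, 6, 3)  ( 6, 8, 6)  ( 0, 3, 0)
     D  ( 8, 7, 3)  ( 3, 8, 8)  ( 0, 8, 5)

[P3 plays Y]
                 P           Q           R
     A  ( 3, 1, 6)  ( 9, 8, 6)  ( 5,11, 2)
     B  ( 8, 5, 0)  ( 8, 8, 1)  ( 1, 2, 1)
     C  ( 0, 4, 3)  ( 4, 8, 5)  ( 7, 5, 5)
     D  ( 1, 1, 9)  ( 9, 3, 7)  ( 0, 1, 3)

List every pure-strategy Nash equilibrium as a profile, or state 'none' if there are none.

(A,P,X): not NE [P1→D gives 8>1]
(A,P,Y): not NE [P1→B gives 8>3; P2→R gives 11>1; P3→X gives 9>6]
(A,Q,X): not NE [P2→P gives 9>5; P3→Y gives 6>5]
(A,Q,Y): not NE [P2→R gives 11>8]
(A,R,X): not NE [P2→P gives 9>3]
(A,R,Y): not NE [P1→C gives 7>5; P3→X gives 7>2]
(B,P,X): not NE [P1→D gives 8>0; P2→Q gives 5>1]
(B,P,Y): not NE [P2→Q gives 8>5; P3→X gives 4>0]
(B,Q,X): not NE [P1→A gives 7>6]
(B,Q,Y): not NE [P1→D gives 9>8]
(B,R,X): not NE [P1→A gives 6>2; P2→Q gives 5>3]
(B,R,Y): not NE [P1→C gives 7>1; P2→Q gives 8>2; P3→X gives 6>1]
(C,P,X): not NE [P1→D gives 8>4; P2→Q gives 8>6]
(C,P,Y): not NE [P1→B gives 8>0; P2→Q gives 8>4]
(C,Q,X): not NE [P1→A gives 7>6]
(C,Q,Y): not NE [P1→D gives 9>4; P3→X gives 6>5]
(C,R,X): not NE [P1→A gives 6>0; P2→Q gives 8>3; P3→Y gives 5>0]
(C,R,Y): not NE [P2→Q gives 8>5]
(D,P,X): not NE [P2→R gives 8>7; P3→Y gives 9>3]
(D,P,Y): not NE [P1→B gives 8>1; P2→Q gives 3>1]
(D,Q,X): not NE [P1→A gives 7>3]
(D,Q,Y): not NE [P3→X gives 8>7]
(D,R,X): not NE [P1→A gives 6>0]
(D,R,Y): not NE [P1→C gives 7>0; P2→Q gives 3>1; P3→X gives 5>3]

No pure NE.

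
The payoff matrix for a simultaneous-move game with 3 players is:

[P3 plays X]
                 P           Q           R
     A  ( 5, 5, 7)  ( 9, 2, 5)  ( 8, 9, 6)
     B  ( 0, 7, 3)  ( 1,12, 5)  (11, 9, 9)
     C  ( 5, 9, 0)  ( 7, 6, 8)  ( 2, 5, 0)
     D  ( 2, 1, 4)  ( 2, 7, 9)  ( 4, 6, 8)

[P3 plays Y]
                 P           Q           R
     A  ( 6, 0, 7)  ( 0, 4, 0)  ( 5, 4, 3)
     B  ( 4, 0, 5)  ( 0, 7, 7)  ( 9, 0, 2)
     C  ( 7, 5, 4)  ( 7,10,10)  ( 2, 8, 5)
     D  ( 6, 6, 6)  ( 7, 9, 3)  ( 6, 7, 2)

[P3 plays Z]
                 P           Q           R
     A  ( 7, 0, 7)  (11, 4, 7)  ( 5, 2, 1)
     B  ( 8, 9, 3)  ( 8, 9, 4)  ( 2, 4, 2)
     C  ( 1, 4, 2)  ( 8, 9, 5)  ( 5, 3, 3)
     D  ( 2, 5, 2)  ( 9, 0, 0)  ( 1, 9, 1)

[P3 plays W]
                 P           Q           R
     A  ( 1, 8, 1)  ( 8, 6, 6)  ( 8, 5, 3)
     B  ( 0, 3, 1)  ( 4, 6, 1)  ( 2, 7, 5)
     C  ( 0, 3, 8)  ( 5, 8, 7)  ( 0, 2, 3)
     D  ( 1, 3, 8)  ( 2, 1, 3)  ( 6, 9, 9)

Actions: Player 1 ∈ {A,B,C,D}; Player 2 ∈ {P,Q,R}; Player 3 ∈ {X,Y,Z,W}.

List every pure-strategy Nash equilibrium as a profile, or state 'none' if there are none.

(A,P,X): not NE [P2→R gives 9>5]
(A,P,Y): not NE [P1→C gives 7>6; P2→R gives 4>0]
(A,P,Z): not NE [P1→B gives 8>7; P2→Q gives 4>0]
(A,P,W): not NE [P3→Z gives 7>1]
(A,Q,X): not NE [P2→R gives 9>2; P3→Z gives 7>5]
(A,Q,Y): not NE [P1→D gives 7>0; P3→Z gives 7>0]
(A,Q,Z): NE
(A,Q,W): not NE [P2→P gives 8>6; P3→Z gives 7>6]
(A,R,X): not NE [P1→B gives 11>8]
(A,R,Y): not NE [P1→B gives 9>5; P3→X gives 6>3]
(A,R,Z): not NE [P2→Q gives 4>2; P3→X gives 6>1]
(A,R,W): not NE [P2→P gives 8>5; P3→X gives 6>3]
(B,P,X): not NE [P1→C gives 5>0; P2→Q gives 12>7; P3→Y gives 5>3]
(B,P,Y): not NE [P1→C gives 7>4; P2→Q gives 7>0]
(B,P,Z): not NE [P3→Y gives 5>3]
(B,P,W): not NE [P1→D gives 1>0; P2→R gives 7>3; P3→Y gives 5>1]
(B,Q,X): not NE [P1→A gives 9>1; P3→Y gives 7>5]
(B,Q,Y): not NE [P1→D gives 7>0]
(B,Q,Z): not NE [P1→A gives 11>8; P3→Y gives 7>4]
(B,Q,W): not NE [P1→A gives 8>4; P2→R gives 7>6; P3→Y gives 7>1]
(B,R,X): not NE [P2→Q gives 12>9]
(B,R,Y): not NE [P2→Q gives 7>0; P3→X gives 9>2]
(B,R,Z): not NE [P1→C gives 5>2; P2→Q gives 9>4; P3→X gives 9>2]
(B,R,W): not NE [P1→A gives 8>2; P3→X gives 9>5]
(C,P,X): not NE [P3→W gives 8>0]
(C,P,Y): not NE [P2→Q gives 10>5; P3→W gives 8>4]
(C,P,Z): not NE [P1→B gives 8>1; P2→Q gives 9>4; P3→W gives 8>2]
(C,P,W): not NE [P1→D gives 1>0; P2→Q gives 8>3]
(C,Q,X): not NE [P1→A gives 9>7; P2→P gives 9>6; P3→Y gives 10>8]
(C,Q,Y): NE
(C,Q,Z): not NE [P1→A gives 11>8; P3→Y gives 10>5]
(C,Q,W): not NE [P1→A gives 8>5; P3→Y gives 10>7]
(C,R,X): not NE [P1→B gives 11>2; P2→P gives 9>5; P3→Y gives 5>0]
(C,R,Y): not NE [P1→B gives 9>2; P2→Q gives 10>8]
(C,R,Z): not NE [P2→Q gives 9>3; P3→Y gives 5>3]
(C,R,W): not NE [P1→A gives 8>0; P2→Q gives 8>2; P3→Y gives 5>3]
(D,P,X): not NE [P1→C gives 5>2; P2→Q gives 7>1; P3→W gives 8>4]
(D,P,Y): not NE [P1→C gives 7>6; P2→Q gives 9>6; P3→W gives 8>6]
(D,P,Z): not NE [P1→B gives 8>2; P2→R gives 9>5; P3→W gives 8>2]
(D,P,W): not NE [P2→R gives 9>3]
(D,Q,X): not NE [P1→A gives 9>2]
(D,Q,Y): not NE [P3→X gives 9>3]
(D,Q,Z): not NE [P1→A gives 11>9; P2→R gives 9>0; P3→X gives 9>0]
(D,Q,W): not NE [P1→A gives 8>2; P2→R gives 9>1; P3→X gives 9>3]
(D,R,X): not NE [P1→B gives 11>4; P2→Q gives 7>6; P3→W gives 9>8]
(D,R,Y): not NE [P1→B gives 9>6; P2→Q gives 9>7; P3→W gives 9>2]
(D,R,Z): not NE [P1→C gives 5>1; P3→W gives 9>1]
(D,R,W): not NE [P1→A gives 8>6]

Nash profiles: (A,Q,Z), (C,Q,Y)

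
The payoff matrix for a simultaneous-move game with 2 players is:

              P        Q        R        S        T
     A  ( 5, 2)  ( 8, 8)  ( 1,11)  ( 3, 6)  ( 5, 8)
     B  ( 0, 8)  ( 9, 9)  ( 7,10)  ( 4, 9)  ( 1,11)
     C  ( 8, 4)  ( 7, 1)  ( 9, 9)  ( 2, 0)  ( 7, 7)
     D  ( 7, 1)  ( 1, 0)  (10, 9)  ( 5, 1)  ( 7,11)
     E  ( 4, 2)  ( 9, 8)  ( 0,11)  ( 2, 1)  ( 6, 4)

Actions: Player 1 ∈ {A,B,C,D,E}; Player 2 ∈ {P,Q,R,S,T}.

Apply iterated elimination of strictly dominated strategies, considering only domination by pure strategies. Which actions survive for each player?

P2 drop P (R beats it: A:11>2 B:10>8 C:9>4 D:9>1 E:11>2)
P2 drop Q (R beats it: A:11>8 B:10>9 C:9>1 D:9>0 E:11>8)
P1 drop A (D beats it: R:10>1 S:5>3 T:7>5)
P1 drop B (D beats it: R:10>7 S:5>4 T:7>1)
P1 drop E (D beats it: R:10>0 S:5>2 T:7>6)
P2 drop S (R beats it: C:9>0 D:9>1)
P1→{C,D} P2→{R,T}

Remaining: P1:{C,D} P2:{R,T}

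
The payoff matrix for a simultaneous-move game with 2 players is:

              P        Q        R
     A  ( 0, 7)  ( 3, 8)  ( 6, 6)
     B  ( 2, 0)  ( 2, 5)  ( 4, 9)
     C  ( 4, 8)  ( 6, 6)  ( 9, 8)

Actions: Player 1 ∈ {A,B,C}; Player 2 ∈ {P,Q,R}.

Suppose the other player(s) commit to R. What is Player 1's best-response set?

u_1(A vs R) = 6
u_1(B vs R) = 4
u_1(C vs R) = 9
max payoff 9 at {C}

P1 best: {C}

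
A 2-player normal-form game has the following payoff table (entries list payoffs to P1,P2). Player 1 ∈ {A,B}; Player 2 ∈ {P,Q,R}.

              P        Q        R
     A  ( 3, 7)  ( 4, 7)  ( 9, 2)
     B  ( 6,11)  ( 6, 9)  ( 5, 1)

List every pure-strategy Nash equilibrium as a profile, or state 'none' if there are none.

(A,P): not NE [P1→B gives 6>3]
(A,Q): not NE [P1→B gives 6>4]
(A,R): not NE [P2→Q gives 7>2]
(B,P): NE
(B,Q): not NE [P2→P gives 11>9]
(B,R): not NE [P1→A gives 9>5; P2→P gives 11>1]

Nash profiles: (B,P)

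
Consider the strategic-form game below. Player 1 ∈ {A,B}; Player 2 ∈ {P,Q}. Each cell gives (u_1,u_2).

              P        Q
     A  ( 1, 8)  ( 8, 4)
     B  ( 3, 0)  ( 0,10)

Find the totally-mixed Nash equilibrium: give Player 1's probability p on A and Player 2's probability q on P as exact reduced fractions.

p=5/7, q=4/5

P1 indiff ⇒ q·1+(1-q)·8 = q·3+(1-q)·0 ⇒ q(-2) = (1-q)(-8) ⇒ q = 4/5
P2 indiff ⇒ p·8+(1-p)·0 = p·4+(1-p)·10 ⇒ p(4) = (1-p)(10) ⇒ p = 5/7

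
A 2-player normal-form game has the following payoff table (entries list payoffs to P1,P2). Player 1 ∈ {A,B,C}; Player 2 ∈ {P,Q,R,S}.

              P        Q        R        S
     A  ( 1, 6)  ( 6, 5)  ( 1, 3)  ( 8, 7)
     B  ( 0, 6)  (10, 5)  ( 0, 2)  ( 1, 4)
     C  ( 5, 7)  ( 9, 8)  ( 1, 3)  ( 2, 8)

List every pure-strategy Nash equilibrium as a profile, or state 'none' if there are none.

(A,P): not NE [P1→C gives 5>1; P2→S gives 7>6]
(A,Q): not NE [P1→B gives 10>6; P2→S gives 7>5]
(A,R): not NE [P2→S gives 7>3]
(A,S): NE
(B,P): not NE [P1→C gives 5>0]
(B,Q): not NE [P2→P gives 6>5]
(B,R): not NE [P1→C gives 1>0; P2→P gives 6>2]
(B,S): not NE [P1→A gives 8>1; P2→P gives 6>4]
(C,P): not NE [P2→S gives 8>7]
(C,Q): not NE [P1→B gives 10>9]
(C,R): not NE [P2→S gives 8>3]
(C,S): not NE [P1→A gives 8>2]

Nash profiles: (A,S)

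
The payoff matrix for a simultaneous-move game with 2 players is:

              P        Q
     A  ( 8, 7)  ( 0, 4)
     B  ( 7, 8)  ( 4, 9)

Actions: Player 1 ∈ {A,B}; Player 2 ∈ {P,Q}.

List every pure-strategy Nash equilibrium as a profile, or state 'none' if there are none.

(A,P): NE
(A,Q): not NE [P1→B gives 4>0; P2→P gives 7>4]
(B,P): not NE [P1→A gives 8>7; P2→Q gives 9>8]
(B,Q): NE

Nash profiles: (A,P), (B,Q)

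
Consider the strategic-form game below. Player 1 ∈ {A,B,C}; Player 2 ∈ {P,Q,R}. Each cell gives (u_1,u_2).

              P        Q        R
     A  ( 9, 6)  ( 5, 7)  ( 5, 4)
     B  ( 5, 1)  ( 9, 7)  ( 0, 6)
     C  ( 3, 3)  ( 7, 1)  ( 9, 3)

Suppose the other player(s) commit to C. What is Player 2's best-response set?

BR_2 = {P,R}

u_2(P vs C) = 3
u_2(Q vs C) = 1
u_2(R vs C) = 3
max payoff 3 at {P,R}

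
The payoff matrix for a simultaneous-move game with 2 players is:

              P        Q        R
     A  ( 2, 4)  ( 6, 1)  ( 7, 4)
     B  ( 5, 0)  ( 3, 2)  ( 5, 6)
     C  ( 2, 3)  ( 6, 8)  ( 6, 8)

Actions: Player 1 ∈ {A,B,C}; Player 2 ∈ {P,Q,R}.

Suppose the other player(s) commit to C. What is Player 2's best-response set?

argmax u_2 = {Q,R}

u_2(P vs C) = 3
u_2(Q vs C) = 8
u_2(R vs C) = 8
max payoff 8 at {Q,R}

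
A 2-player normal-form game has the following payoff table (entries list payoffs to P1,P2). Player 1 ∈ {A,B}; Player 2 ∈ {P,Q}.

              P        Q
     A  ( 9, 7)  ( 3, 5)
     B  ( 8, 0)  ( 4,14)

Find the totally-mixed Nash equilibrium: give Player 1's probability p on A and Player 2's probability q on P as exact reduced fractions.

P1 mixes 7/8 on A; P2 mixes 1/2 on P

P1 indiff ⇒ q·9+(1-q)·3 = q·8+(1-q)·4 ⇒ q(1) = (1-q)(1) ⇒ q = 1/2
P2 indiff ⇒ p·7+(1-p)·0 = p·5+(1-p)·14 ⇒ p(2) = (1-p)(14) ⇒ p = 7/8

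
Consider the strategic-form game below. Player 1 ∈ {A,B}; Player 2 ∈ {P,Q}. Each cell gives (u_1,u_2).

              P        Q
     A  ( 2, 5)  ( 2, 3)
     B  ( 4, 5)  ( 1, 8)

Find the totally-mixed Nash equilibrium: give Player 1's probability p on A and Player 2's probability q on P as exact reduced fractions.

P1 indiff ⇒ q·2+(1-q)·2 = q·4+(1-q)·1 ⇒ q(-2) = (1-q)(-1) ⇒ q = 1/3
P2 indiff ⇒ p·5+(1-p)·5 = p·3+(1-p)·8 ⇒ p(2) = (1-p)(3) ⇒ p = 3/5

(p,q) = (3/5, 1/3)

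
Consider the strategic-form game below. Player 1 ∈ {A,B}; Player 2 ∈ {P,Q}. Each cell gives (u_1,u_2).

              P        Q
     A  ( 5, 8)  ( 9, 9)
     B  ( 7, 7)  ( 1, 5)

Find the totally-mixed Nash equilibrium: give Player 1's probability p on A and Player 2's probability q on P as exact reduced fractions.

(p,q) = (2/3, 4/5)

P1 indiff ⇒ q·5+(1-q)·9 = q·7+(1-q)·1 ⇒ q(-2) = (1-q)(-8) ⇒ q = 4/5
P2 indiff ⇒ p·8+(1-p)·7 = p·9+(1-p)·5 ⇒ p(-1) = (1-p)(-2) ⇒ p = 2/3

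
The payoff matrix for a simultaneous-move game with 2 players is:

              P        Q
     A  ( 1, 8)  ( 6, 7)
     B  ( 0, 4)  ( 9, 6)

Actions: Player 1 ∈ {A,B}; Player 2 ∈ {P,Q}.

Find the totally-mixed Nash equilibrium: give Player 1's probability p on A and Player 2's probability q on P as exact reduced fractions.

P1 indiff ⇒ q·1+(1-q)·6 = q·0+(1-q)·9 ⇒ q(1) = (1-q)(3) ⇒ q = 3/4
P2 indiff ⇒ p·8+(1-p)·4 = p·7+(1-p)·6 ⇒ p(1) = (1-p)(2) ⇒ p = 2/3

P1 mixes 2/3 on A; P2 mixes 3/4 on P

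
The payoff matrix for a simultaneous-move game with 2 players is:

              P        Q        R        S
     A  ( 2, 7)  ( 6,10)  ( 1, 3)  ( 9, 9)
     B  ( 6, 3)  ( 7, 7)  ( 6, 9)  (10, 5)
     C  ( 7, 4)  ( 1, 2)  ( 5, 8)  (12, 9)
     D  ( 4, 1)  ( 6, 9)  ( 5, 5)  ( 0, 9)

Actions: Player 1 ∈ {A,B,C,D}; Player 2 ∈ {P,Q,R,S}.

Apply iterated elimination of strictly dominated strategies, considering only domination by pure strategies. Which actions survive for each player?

Remaining: P1:{B,C} P2:{R,S}

P1 drop A (B beats it: P:6>2 Q:7>6 R:6>1 S:10>9)
P1 drop D (B beats it: P:6>4 Q:7>6 R:6>5 S:10>0)
P2 drop P (R beats it: B:9>3 C:8>4)
P2 drop Q (R beats it: B:9>7 C:8>2)
P1→{B,C} P2→{R,S}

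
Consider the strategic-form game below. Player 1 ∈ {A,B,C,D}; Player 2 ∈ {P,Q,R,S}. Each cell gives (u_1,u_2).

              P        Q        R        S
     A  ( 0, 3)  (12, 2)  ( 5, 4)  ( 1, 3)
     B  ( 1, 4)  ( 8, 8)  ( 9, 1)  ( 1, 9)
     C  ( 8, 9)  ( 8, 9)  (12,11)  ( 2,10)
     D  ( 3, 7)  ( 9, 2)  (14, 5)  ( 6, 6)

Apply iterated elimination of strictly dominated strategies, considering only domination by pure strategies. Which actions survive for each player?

IESDS → P1:{C,D} P2:{P,R,S}

P1 drop B (D beats it: P:3>1 Q:9>8 R:14>9 S:6>1)
P2 drop Q (R beats it: A:4>2 C:11>9 D:5>2)
P1 drop A (C beats it: P:8>0 R:12>5 S:2>1)
P1→{C,D} P2→{P,R,S}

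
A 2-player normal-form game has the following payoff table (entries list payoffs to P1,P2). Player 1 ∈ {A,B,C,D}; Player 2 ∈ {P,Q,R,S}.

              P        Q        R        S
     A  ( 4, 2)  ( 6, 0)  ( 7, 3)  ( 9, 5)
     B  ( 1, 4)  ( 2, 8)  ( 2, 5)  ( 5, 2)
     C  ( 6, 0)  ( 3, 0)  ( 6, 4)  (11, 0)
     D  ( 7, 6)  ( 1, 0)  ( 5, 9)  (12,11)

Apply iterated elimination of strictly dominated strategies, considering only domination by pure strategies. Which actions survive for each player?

P1 drop B (A beats it: P:4>1 Q:6>2 R:7>2 S:9>5)
P2 drop P (R beats it: A:3>2 C:4>0 D:9>6)
P2 drop Q (R beats it: A:3>0 C:4>0 D:9>0)
P1→{A,C,D} P2→{R,S}

IESDS → P1:{A,C,D} P2:{R,S}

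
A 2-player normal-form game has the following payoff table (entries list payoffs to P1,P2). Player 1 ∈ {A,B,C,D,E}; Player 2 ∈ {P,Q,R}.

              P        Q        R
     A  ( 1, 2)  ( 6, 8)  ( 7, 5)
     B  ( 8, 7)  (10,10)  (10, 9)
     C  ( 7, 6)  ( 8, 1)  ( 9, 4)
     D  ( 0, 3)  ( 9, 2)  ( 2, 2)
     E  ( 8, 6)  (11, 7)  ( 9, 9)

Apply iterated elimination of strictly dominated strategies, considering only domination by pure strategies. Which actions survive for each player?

Survivors P1:{B,E} P2:{Q,R}

P1 drop A (B beats it: P:8>1 Q:10>6 R:10>7)
P1 drop C (B beats it: P:8>7 Q:10>8 R:10>9)
P1 drop D (B beats it: P:8>0 Q:10>9 R:10>2)
P2 drop P (Q beats it: B:10>7 E:7>6)
P1→{B,E} P2→{Q,R}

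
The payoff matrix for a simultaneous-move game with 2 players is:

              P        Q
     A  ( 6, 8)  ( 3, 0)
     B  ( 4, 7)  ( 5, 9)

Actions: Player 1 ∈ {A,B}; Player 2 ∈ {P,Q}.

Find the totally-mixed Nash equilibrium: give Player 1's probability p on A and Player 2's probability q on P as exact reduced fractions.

P1 indiff ⇒ q·6+(1-q)·3 = q·4+(1-q)·5 ⇒ q(2) = (1-q)(2) ⇒ q = 1/2
P2 indiff ⇒ p·8+(1-p)·7 = p·0+(1-p)·9 ⇒ p(8) = (1-p)(2) ⇒ p = 1/5

p=1/5, q=1/2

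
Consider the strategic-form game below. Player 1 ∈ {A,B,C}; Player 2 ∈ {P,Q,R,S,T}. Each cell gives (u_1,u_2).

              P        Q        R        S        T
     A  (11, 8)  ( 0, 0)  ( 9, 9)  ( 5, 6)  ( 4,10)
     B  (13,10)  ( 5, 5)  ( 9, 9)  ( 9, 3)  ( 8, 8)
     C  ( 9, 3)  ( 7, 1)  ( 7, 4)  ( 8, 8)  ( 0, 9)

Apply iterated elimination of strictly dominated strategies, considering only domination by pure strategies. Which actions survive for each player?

IESDS → P1:{A,B} P2:{P,R,T}

P2 drop Q (P beats it: A:8>0 B:10>5 C:3>1)
P1 drop C (B beats it: P:13>9 R:9>7 S:9>8 T:8>0)
P2 drop S (P beats it: A:8>6 B:10>3)
P1→{A,B} P2→{P,R,T}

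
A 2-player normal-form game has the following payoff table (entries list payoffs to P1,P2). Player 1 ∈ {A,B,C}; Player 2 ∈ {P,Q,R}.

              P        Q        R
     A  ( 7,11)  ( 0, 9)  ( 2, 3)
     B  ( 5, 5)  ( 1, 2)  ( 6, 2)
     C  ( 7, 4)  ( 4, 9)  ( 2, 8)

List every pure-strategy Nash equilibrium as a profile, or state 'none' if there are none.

(A,P): NE
(A,Q): not NE [P1→C gives 4>0; P2→P gives 11>9]
(A,R): not NE [P1→B gives 6>2; P2→P gives 11>3]
(B,P): not NE [P1→C gives 7>5]
(B,Q): not NE [P1→C gives 4>1; P2→P gives 5>2]
(B,R): not NE [P2→P gives 5>2]
(C,P): not NE [P2→Q gives 9>4]
(C,Q): NE
(C,R): not NE [P1→B gives 6>2; P2→Q gives 9>8]

NE set: (A,P), (C,Q)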